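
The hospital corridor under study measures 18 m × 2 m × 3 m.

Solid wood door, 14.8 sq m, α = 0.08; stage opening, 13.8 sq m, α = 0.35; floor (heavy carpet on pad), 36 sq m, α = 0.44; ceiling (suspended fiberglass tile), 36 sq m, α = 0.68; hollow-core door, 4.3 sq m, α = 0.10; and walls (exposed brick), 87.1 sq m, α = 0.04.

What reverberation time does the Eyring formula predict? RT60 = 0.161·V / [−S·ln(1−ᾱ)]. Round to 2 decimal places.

Total surface area S = 14.8 + 13.8 + 36 + 36 + 4.3 + 87.1 = 192.0 sq m.
Absorption A = 14.8×0.08 + 13.8×0.35 + 36×0.44 + 36×0.68 + 4.3×0.10 + 87.1×0.04 = 50.248 sabins.
ᾱ = 50.248 / 192.0 = 0.2617.
Eyring denominator: −S ln(1−ᾱ) = 58.254.
V = 18 × 2 × 3 = 108 m³.
T = 0.161·V/[−S·ln(1−ᾱ)] = 0.161·108/58.254 = 0.30 s.

0.30 s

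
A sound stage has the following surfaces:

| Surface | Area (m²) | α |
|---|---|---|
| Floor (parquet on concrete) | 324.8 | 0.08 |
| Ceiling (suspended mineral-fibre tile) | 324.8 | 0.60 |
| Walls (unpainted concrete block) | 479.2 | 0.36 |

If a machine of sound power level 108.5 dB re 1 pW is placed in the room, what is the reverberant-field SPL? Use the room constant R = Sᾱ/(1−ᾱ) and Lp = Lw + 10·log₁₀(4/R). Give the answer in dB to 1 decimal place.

A = 393.376 sabins; S = 1128.8 m².
ᾱ = 0.3485, so room constant R = A/(1−ᾱ) = 603.800 m².
Lp = Lw + 10 log₁₀(4/R) = 108.5 -21.79 = 86.7 dB.

86.7 dB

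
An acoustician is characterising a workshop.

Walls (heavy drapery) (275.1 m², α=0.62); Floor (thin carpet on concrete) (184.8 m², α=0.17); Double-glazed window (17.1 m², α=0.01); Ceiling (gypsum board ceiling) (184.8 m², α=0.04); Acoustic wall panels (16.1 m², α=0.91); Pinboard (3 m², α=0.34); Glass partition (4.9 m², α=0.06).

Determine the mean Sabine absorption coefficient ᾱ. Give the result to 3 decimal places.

S = Σ Sᵢ = 275.1 + 184.8 + 17.1 + 184.8 + 16.1 + 3 + 4.9 = 685.8 m².
Σ(Sᵢαᵢ) = 275.1*0.62 + 184.8*0.17 + 17.1*0.01 + 184.8*0.04 + 16.1*0.91 + 3*0.34 + 4.9*0.06 = 225.506.
ᾱ = 225.506 / 685.8 = 0.329.

0.329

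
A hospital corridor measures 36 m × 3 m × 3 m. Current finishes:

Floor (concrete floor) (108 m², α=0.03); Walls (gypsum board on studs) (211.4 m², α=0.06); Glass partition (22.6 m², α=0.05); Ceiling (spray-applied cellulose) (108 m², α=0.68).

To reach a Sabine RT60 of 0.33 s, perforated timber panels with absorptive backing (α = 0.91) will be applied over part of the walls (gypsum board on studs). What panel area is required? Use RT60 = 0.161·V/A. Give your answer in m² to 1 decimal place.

79.5

A₁ = Σ Sᵢαᵢ = 108×0.03 + 211.4×0.06 + 22.6×0.05 + 108×0.68 = 90.494 sabins.
V = 324 m³. Target absorption A₂ = 0.161 × 324 / 0.33 = 158.073 sabins.
ΔA needed = 158.073 − 90.494 = 67.579 sabins.
Each m² of panel replacing the walls (gypsum board on studs) adds (0.91 − 0.06) = 0.85 sabins.
Area = ΔA/Δα = 67.579/0.85 = 79.5 m².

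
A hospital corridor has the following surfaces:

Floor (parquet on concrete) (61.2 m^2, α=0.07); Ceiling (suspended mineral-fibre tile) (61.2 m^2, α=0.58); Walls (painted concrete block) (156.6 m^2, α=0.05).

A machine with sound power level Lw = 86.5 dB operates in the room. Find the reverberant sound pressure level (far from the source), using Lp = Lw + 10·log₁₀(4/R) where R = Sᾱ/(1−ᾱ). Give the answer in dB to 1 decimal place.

Σ(Sᵢαᵢ) = 61.2·0.07 + 61.2·0.58 + 156.6·0.05 = 47.610; total area S = 279.0 m^2.
ᾱ = 0.1706, so room constant R = A/(1−ᾱ) = 57.403 m^2.
Lp = 86.5 + 10·log₁₀(4/57.403) = 86.5 + (-11.57) = 74.9 dB.

74.9 dB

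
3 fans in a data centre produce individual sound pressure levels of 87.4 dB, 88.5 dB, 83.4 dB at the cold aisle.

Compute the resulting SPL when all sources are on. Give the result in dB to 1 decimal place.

Converting to relative power and adding: 10^(87.4/10) + 10^(88.5/10) + 10^(83.4/10) = 1.476e+09.
L_total = 10·log₁₀(1.476e+09) = 91.7 dB.

91.7 dB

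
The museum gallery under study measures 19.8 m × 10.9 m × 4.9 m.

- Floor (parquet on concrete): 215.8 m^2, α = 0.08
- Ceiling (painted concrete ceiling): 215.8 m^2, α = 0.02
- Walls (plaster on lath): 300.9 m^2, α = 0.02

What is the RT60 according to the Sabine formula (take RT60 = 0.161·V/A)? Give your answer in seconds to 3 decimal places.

6.169 s

Equivalent absorption area: A = 215.8·0.08 + 215.8·0.02 + 300.9·0.02 = 27.598 m^2.
Volume V = 19.8 × 10.9 × 4.9 = 1057.518 m³.
RT60 = 0.161 · V / A = 0.161 × 1057.518 / 27.598 = 6.169 s.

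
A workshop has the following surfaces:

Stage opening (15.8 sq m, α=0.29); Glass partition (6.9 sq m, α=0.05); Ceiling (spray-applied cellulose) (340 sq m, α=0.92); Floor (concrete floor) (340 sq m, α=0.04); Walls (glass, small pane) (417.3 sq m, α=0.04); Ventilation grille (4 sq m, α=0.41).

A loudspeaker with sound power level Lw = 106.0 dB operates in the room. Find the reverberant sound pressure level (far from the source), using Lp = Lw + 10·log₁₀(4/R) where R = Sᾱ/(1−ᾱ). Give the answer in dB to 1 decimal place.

85.0 dB

A = 349.659 sabins; S = 1124.0 sq m.
ᾱ = 0.3111, so room constant R = A/(1−ᾱ) = 507.561 sq m.
Lp = 106.0 + 10·log₁₀(4/507.561) = 106.0 + (-21.03) = 85.0 dB.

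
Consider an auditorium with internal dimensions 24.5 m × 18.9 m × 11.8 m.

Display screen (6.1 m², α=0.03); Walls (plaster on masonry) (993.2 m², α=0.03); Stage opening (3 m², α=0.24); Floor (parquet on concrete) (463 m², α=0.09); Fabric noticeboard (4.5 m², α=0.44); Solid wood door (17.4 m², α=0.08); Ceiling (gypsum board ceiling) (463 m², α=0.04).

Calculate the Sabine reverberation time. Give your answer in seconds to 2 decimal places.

Equivalent absorption area: A = 6.1·0.03 + 993.2·0.03 + 3·0.24 + 463·0.09 + 4.5·0.44 + 17.4·0.08 + 463·0.04 = 94.261 m².
Volume V = 24.5 × 18.9 × 11.8 = 5463.99 m³.
Sabine: RT60 = 0.161 × 5463.99 / 94.261 = 9.33 s.

9.33 seconds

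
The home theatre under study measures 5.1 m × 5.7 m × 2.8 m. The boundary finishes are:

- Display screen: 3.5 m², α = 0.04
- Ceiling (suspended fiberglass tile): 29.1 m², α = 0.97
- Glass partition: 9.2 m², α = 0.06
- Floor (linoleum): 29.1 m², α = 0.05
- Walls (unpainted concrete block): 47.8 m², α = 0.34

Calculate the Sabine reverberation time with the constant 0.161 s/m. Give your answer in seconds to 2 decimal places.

0.28 seconds

Equivalent absorption area: A = 3.5*0.04 + 29.1*0.97 + 9.2*0.06 + 29.1*0.05 + 47.8*0.34 = 46.626 m².
V = 5.1·5.7·2.8 = 81.396 m³.
T = 0.161 V/A = 0.161·81.396/46.626 = 0.28 s.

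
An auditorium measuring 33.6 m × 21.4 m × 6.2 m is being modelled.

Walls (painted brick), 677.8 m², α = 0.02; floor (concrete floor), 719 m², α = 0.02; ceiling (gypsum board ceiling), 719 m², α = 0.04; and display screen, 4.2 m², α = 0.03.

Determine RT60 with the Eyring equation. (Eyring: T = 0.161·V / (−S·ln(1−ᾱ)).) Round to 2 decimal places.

12.46 s

S = Σ Sᵢ = 2120.0 m².
Σ(Sᵢαᵢ) = 677.8·0.02 + 719·0.02 + 719·0.04 + 4.2·0.03 = 56.822.
ᾱ = 56.822 / 2120.0 = 0.0268.
−S·ln(1−ᾱ) = −2120.0 × ln(1 − 0.0268) = 57.591.
V = 33.6 × 21.4 × 6.2 = 4458.048 m³.
T = 0.161·V/[−S·ln(1−ᾱ)] = 0.161·4458.048/57.591 = 12.46 s.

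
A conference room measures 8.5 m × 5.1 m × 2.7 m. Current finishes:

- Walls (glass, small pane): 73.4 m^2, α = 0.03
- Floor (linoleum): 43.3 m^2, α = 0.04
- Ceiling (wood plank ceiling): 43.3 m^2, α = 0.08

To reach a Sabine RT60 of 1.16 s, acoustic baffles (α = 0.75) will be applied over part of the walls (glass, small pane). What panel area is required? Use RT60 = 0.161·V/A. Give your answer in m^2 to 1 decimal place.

12.3

Total absorption A₁ = 73.4·0.03 + 43.3·0.04 + 43.3·0.08
  = 2.202 + 1.732 + 3.464 = 7.398 m^2 sabins.
Required A₂ = 0.161·117.045/1.16 = 16.245 sabins.
Absorption to add: 16.245 − 7.398 = 8.847 sabins.
Net gain per m^2: Δα = 0.75 − 0.03 = 0.72.
Panel area = 8.847 / 0.72 = 12.3 m^2.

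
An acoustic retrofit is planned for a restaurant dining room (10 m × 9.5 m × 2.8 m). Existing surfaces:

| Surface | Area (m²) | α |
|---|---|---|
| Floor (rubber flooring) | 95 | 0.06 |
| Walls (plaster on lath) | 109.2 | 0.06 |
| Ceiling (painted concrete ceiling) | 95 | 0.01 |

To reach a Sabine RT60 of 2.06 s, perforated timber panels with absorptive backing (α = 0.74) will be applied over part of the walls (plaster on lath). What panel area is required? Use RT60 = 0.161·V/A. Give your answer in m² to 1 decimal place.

Equivalent absorption area: A₁ = 95×0.06 + 109.2×0.06 + 95×0.01 = 13.202 m².
Required A₂ = 0.161·266/2.06 = 20.789 sabins.
Absorption to add: 20.789 − 13.202 = 7.587 sabins.
Each m² of panel replacing the walls (plaster on lath) adds (0.74 − 0.06) = 0.68 sabins.
Area = ΔA/Δα = 7.587/0.68 = 11.2 m².

11.2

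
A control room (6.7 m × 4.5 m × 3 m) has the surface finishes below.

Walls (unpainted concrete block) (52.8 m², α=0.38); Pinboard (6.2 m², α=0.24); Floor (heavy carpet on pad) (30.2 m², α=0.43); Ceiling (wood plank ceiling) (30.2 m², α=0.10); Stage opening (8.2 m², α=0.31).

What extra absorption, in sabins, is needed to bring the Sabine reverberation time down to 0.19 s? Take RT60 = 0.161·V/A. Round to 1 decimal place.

36.5 sabins

Summing Sᵢαᵢ: 20.064 + 1.488 + 12.986 + 3.020 + 2.542 → A₁ = 40.100 sabins.
V = 90.45 m³. Required absorption A₂ = 0.161 × 90.45 / 0.19 = 76.644 sabins.
Additional absorption ΔA = 76.644 − 40.100 = 36.5 sabins.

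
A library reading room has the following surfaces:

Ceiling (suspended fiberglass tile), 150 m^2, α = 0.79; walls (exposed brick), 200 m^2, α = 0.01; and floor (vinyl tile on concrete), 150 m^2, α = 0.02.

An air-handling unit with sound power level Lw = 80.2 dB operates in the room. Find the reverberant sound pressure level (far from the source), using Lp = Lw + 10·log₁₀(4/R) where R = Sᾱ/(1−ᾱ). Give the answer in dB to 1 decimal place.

64.1 dB

A = 123.500 sabins; S = 500.0 m^2.
ᾱ = 123.500/500.0 = 0.2470; R = Sᾱ/(1−ᾱ) = 123.500/(1−0.2470) = 164.011 m^2.
Lp = Lw + 10 log₁₀(4/R) = 80.2 -16.13 = 64.1 dB.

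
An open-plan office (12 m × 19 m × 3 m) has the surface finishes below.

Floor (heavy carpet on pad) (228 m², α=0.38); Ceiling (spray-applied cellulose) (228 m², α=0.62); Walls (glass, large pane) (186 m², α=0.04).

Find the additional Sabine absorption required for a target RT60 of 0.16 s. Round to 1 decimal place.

Summing Sᵢαᵢ: 86.640 + 141.360 + 7.440 → A₁ = 235.440 sabins.
Target A₂ = 0.161·684/0.16 = 688.275 sabins (V = 684 m³).
Shortfall: 688.275 − 235.440 = 452.8 sabins.

452.8 sabins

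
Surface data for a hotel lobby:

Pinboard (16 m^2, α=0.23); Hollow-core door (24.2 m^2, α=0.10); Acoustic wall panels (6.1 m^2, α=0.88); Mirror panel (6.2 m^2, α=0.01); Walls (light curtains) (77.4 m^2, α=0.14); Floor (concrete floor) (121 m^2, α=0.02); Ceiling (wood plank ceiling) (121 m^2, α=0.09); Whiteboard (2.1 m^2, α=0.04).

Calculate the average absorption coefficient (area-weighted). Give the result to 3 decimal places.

0.096

S = Σ Sᵢ = 16 + 24.2 + 6.1 + 6.2 + 77.4 + 121 + 121 + 2.1 = 374.0 m^2.
A = 16·0.23 + 24.2·0.10 + 6.1·0.88 + 6.2·0.01 + 77.4·0.14 + 121·0.02 + 121·0.09 + 2.1·0.04 = 35.760 sabins.
ᾱ = 35.760 / 374.0 = 0.096.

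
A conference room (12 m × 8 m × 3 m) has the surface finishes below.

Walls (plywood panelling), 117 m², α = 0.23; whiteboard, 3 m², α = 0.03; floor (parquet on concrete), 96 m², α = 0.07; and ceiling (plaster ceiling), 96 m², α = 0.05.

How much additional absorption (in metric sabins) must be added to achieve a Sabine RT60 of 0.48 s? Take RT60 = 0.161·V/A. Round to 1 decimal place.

Total absorption A₁ = 117×0.23 + 3×0.03 + 96×0.07 + 96×0.05
  = 26.910 + 0.090 + 6.720 + 4.800 = 38.520 m² sabins.
V = 288 m³. Required absorption A₂ = 0.161 × 288 / 0.48 = 96.600 sabins.
Additional absorption ΔA = 96.600 − 38.520 = 58.1 sabins.

58.1 sabins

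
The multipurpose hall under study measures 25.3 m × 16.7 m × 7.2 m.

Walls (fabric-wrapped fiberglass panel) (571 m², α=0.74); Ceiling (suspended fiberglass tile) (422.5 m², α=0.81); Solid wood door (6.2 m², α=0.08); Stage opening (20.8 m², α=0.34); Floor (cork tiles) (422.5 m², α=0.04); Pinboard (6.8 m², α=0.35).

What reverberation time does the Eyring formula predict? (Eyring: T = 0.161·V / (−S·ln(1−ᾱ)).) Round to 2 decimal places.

0.43 seconds

S = Σ Sᵢ = 1449.8 m².
Absorption A = 571×0.74 + 422.5×0.81 + 6.2×0.08 + 20.8×0.34 + 422.5×0.04 + 6.8×0.35 = 791.613 sabins.
ᾱ = 791.613 / 1449.8 = 0.5460.
Eyring denominator: −S ln(1−ᾱ) = 1144.846.
V = 25.3 × 16.7 × 7.2 = 3042.072 m³.
RT60 = 0.161 × 3042.072 / 1144.846 = 0.43 s.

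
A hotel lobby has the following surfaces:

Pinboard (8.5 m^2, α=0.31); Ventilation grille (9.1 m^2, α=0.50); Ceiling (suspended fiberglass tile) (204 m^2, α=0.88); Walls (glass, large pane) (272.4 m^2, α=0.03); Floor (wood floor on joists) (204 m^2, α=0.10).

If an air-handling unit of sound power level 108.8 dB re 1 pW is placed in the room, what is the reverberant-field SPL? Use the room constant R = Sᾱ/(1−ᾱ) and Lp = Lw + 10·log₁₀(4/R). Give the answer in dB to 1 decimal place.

89.9 dB

A = 215.277 sabins; S = 698.0 m^2.
ᾱ = 0.3084, so room constant R = A/(1−ᾱ) = 311.274 m^2.
Lp = Lw + 10 log₁₀(4/R) = 108.8 -18.91 = 89.9 dB.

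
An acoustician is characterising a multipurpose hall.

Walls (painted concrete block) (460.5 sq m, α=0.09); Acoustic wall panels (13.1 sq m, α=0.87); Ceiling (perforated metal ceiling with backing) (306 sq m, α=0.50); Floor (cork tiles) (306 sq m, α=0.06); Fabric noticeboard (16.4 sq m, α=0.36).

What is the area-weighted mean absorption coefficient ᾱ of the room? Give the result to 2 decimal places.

0.21

Total surface area S = 1102.0 sq m.
Σ(Sᵢαᵢ) = 460.5·0.09 + 13.1·0.87 + 306·0.50 + 306·0.06 + 16.4·0.36 = 230.106.
ᾱ = A/S = 0.21.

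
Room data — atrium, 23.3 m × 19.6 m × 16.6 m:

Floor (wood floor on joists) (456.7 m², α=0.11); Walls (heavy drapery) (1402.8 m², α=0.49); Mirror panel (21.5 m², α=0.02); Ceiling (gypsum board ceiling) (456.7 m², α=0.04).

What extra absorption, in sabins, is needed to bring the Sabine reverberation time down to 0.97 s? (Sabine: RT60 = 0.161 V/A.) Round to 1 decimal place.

A₁ = Σ Sᵢαᵢ = 456.7×0.11 + 1402.8×0.49 + 21.5×0.02 + 456.7×0.04 = 756.307 sabins.
Target A₂ = 0.161·7580.888/0.97 = 1258.271 sabins (V = 7580.888 m³).
Shortfall: 1258.271 − 756.307 = 502.0 sabins.

502.0 sabins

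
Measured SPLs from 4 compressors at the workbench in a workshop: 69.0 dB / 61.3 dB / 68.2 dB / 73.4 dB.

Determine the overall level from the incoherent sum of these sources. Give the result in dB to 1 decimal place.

Σ 10^(Lᵢ/10) = 3.778e+07.
L_total = 10·log₁₀(3.778e+07) = 75.8 dB.

75.8 dB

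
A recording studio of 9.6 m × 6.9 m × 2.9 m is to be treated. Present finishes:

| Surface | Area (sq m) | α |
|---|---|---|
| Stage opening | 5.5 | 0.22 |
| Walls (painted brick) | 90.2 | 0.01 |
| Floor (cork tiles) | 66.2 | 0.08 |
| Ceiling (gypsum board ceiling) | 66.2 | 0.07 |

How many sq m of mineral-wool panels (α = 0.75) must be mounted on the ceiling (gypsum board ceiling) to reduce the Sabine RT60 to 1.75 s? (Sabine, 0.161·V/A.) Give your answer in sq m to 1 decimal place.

Equivalent absorption area: A₁ = 5.5*0.22 + 90.2*0.01 + 66.2*0.08 + 66.2*0.07 = 12.042 sq m.
Required A₂ = 0.161·192.096/1.75 = 17.673 sabins.
Absorption to add: 17.673 − 12.042 = 5.631 sabins.
Each sq m of panel replacing the ceiling (gypsum board ceiling) adds (0.75 − 0.07) = 0.68 sabins.
Panel area = 5.631 / 0.68 = 8.3 sq m.

8.3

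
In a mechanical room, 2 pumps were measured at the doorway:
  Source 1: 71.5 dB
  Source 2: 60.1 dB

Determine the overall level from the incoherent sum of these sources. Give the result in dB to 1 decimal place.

Converting to relative power and adding: 10^(71.5/10) + 10^(60.1/10) = 1.515e+07.
Combined level = 10 log₁₀(1.515e+07) = 71.8 dB.

71.8 dB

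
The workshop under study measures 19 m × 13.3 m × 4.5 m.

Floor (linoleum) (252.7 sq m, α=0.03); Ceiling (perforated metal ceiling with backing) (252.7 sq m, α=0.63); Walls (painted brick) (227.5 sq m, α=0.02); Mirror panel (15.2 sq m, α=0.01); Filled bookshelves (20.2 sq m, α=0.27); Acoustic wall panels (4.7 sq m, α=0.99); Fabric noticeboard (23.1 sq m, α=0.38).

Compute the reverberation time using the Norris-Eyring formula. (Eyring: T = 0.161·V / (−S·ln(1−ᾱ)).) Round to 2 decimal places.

S = Σ Sᵢ = 796.1 sq m.
Σ(Sᵢαᵢ) = 252.7×0.03 + 252.7×0.63 + 227.5×0.02 + 15.2×0.01 + 20.2×0.27 + 4.7×0.99 + 23.1×0.38 = 190.369.
Mean coefficient ᾱ = A/S = 0.2391.
Eyring denominator: −S ln(1−ᾱ) = 217.537.
V = 19 × 13.3 × 4.5 = 1137.15 m³.
RT60 = 0.161 × 1137.15 / 217.537 = 0.84 s.

0.84 seconds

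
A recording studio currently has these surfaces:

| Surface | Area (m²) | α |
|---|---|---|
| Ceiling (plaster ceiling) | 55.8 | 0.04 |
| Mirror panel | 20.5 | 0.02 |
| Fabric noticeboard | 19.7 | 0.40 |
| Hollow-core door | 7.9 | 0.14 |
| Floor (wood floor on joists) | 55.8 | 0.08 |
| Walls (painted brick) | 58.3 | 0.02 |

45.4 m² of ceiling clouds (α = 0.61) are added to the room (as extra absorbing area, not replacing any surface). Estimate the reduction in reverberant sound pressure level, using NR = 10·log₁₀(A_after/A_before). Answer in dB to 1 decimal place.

4.2 dB

A_before = Σ Sᵢαᵢ = 55.8×0.04 + 20.5×0.02 + 19.7×0.40 + 7.9×0.14 + 55.8×0.08 + 58.3×0.02 = 17.258 sabins.
Added absorption = 45.4 × 0.61 = 27.694 sabins.
A_after = 17.258 + 27.694 = 44.952 sabins.
Reduction = 10 log₁₀(A_after/A_before) = 10 log₁₀(2.6047) = 4.2 dB.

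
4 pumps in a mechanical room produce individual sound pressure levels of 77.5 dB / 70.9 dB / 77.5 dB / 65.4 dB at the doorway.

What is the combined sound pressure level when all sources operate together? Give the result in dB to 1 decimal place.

Converting to relative power and adding: 10^(77.5/10) + 10^(70.9/10) + 10^(77.5/10) + 10^(65.4/10) = 1.282e+08.
Back to dB: 10·log₁₀ Σ = 81.1 dB.

81.1 dB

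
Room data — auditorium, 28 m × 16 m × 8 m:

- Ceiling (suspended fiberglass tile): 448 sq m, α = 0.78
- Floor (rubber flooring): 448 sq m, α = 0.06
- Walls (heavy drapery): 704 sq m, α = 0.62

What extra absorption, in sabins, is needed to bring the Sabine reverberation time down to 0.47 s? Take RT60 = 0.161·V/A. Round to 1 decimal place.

Total absorption A₁ = 448*0.78 + 448*0.06 + 704*0.62
  = 349.440 + 26.880 + 436.480 = 812.800 sq m sabins.
Target A₂ = 0.161·3584/0.47 = 1227.711 sabins (V = 3584 m³).
ΔA = A₂ − A₁ = 1227.711 − 812.800 = 414.9 sabins.

414.9 sabins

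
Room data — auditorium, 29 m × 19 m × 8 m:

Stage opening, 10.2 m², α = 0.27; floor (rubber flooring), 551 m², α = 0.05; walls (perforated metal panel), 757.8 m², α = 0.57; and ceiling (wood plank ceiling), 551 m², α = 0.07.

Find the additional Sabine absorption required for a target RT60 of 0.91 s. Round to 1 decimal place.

A₁ = Σ Sᵢαᵢ = 10.2*0.27 + 551*0.05 + 757.8*0.57 + 551*0.07 = 500.820 sabins.
V = 4408 m³. Required absorption A₂ = 0.161 × 4408 / 0.91 = 779.877 sabins.
ΔA = A₂ − A₁ = 779.877 − 500.820 = 279.1 sabins.

279.1 sabins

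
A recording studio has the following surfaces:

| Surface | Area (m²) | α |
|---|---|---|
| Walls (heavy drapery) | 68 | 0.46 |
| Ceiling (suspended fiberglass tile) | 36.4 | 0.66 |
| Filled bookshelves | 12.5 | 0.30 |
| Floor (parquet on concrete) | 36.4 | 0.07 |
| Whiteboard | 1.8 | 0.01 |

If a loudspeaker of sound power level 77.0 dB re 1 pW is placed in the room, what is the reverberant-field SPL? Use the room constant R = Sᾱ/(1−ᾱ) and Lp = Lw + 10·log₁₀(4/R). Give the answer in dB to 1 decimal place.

Σ(Sᵢαᵢ) = 68×0.46 + 36.4×0.66 + 12.5×0.30 + 36.4×0.07 + 1.8×0.01 = 61.620; total area S = 155.1 m².
ᾱ = 61.620/155.1 = 0.3973; R = Sᾱ/(1−ᾱ) = 61.620/(1−0.3973) = 102.240 m².
Lp = Lw + 10 log₁₀(4/R) = 77.0 -14.08 = 62.9 dB.

62.9 dB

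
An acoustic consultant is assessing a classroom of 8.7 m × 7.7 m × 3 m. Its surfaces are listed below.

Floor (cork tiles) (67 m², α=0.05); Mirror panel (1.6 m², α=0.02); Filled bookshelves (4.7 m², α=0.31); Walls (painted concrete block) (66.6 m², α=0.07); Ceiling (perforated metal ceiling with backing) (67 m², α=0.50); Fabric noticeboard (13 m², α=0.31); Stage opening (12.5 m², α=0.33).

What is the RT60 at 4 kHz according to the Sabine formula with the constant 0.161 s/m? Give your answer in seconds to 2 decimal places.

0.63 sec

Total absorption A = 67×0.05 + 1.6×0.02 + 4.7×0.31 + 66.6×0.07 + 67×0.50 + 13×0.31 + 12.5×0.33
  = 3.350 + 0.032 + 1.457 + 4.662 + 33.500 + 4.030 + 4.125 = 51.156 m² sabins.
Volume V = 8.7 × 7.7 × 3 = 200.97 m³.
T = 0.161 V/A = 0.161·200.97/51.156 = 0.63 s.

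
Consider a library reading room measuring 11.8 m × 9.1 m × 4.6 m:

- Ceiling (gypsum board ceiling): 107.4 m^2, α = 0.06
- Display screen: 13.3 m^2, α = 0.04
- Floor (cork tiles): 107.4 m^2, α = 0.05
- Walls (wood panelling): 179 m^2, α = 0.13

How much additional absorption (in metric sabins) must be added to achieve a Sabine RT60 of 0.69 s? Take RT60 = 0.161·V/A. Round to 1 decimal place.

79.6 sabins

Total absorption A₁ = 107.4*0.06 + 13.3*0.04 + 107.4*0.05 + 179*0.13
  = 6.444 + 0.532 + 5.370 + 23.270 = 35.616 m^2 sabins.
Target A₂ = 0.161·493.948/0.69 = 115.255 sabins (V = 493.948 m³).
ΔA = A₂ − A₁ = 115.255 − 35.616 = 79.6 sabins.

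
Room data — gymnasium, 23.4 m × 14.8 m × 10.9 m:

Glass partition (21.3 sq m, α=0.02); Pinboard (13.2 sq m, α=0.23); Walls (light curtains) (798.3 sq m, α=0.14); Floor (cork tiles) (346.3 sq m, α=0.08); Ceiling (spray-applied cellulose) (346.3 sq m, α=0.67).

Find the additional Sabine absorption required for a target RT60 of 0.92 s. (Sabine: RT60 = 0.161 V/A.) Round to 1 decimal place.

A₁ = Σ Sᵢαᵢ = 21.3×0.02 + 13.2×0.23 + 798.3×0.14 + 346.3×0.08 + 346.3×0.67 = 374.949 sabins.
V = 3774.888 m³. Required absorption A₂ = 0.161 × 3774.888 / 0.92 = 660.605 sabins.
Shortfall: 660.605 − 374.949 = 285.7 sabins.

285.7 sabins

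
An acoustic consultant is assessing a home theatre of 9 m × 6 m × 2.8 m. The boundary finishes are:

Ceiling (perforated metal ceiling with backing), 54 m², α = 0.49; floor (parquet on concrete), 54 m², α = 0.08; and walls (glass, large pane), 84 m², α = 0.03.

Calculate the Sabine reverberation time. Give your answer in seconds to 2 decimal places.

0.73 seconds

Summing Sᵢαᵢ: 26.460 + 4.320 + 2.520 → A = 33.300 sabins.
Volume V = 9 × 6 × 2.8 = 151.2 m³.
RT60 = 0.161 · V / A = 0.161 × 151.2 / 33.300 = 0.73 s.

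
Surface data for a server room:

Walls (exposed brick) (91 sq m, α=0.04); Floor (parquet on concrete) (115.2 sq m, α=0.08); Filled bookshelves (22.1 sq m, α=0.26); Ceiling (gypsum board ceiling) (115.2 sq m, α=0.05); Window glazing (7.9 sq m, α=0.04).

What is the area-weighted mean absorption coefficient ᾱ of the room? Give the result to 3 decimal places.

0.070

Total surface area S = 351.4 sq m.
Weighted sum Σ Sα = 24.678.
ᾱ = A/S = 0.070.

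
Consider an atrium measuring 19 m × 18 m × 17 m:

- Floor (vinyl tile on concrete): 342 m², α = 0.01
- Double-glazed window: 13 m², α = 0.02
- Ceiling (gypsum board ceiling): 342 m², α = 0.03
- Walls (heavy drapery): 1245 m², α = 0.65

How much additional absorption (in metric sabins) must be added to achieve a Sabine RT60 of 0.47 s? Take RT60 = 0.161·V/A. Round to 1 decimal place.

Summing Sᵢαᵢ: 3.420 + 0.260 + 10.260 + 809.250 → A₁ = 823.190 sabins.
V = 5814 m³. Required absorption A₂ = 0.161 × 5814 / 0.47 = 1991.604 sabins.
ΔA = A₂ − A₁ = 1991.604 − 823.190 = 1168.4 sabins.

1168.4 sabins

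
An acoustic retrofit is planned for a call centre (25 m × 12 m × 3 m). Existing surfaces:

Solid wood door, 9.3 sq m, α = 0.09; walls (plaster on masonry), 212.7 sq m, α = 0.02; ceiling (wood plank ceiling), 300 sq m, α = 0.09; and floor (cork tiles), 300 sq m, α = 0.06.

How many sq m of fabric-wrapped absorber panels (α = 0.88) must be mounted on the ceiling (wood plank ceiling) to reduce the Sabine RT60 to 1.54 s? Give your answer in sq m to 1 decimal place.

55.7

Total absorption A₁ = 9.3·0.09 + 212.7·0.02 + 300·0.09 + 300·0.06
  = 0.837 + 4.254 + 27.000 + 18.000 = 50.091 sq m sabins.
V = 900 m³. Target absorption A₂ = 0.161 × 900 / 1.54 = 94.091 sabins.
ΔA needed = 94.091 − 50.091 = 44.000 sabins.
Each sq m of panel replacing the ceiling (wood plank ceiling) adds (0.88 − 0.09) = 0.79 sabins.
Area = ΔA/Δα = 44.000/0.79 = 55.7 sq m.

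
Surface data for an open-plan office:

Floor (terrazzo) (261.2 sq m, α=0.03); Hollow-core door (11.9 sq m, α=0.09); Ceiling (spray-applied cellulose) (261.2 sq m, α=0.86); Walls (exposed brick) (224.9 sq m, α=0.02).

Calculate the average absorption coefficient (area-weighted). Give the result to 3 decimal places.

0.314

S = Σ Sᵢ = 261.2 + 11.9 + 261.2 + 224.9 = 759.2 sq m.
Weighted sum Σ Sα = 238.037.
ᾱ = A/S = 0.314.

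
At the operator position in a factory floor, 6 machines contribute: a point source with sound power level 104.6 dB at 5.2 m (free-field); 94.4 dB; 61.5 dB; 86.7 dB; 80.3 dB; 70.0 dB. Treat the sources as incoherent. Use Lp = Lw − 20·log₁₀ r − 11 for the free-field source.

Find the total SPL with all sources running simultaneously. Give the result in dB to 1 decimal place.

Source at 5.2 m: Lp = 104.6 − 20·log₁₀(5.2) − 11 = 79.3 dB.
Sum in the linear (power) domain: Σ 10^(Lᵢ/10) = 10^(79.3/10) + 10^(94.4/10) + 10^(61.5/10) + 10^(86.7/10) + 10^(80.3/10) + 10^(70.0/10) = 3.426e+09.
Combined level = 10 log₁₀(3.426e+09) = 95.3 dB.

95.3 dB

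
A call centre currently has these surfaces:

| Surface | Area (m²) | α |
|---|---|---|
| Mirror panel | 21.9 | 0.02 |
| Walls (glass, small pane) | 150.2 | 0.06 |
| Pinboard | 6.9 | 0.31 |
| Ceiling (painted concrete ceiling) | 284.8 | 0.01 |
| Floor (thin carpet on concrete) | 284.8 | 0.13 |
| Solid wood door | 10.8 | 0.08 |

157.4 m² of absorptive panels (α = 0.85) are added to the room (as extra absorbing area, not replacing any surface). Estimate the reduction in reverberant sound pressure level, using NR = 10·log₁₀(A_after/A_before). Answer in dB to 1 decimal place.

5.5 dB

Summing Sᵢαᵢ: 0.438 + 9.012 + 2.139 + 2.848 + 37.024 + 0.864 → A_before = 52.325 sabins.
Treatment contributes 157.4·0.85 = 133.790 sabins.
New total A_after = 186.115 sabins.
Reduction = 10 log₁₀(A_after/A_before) = 10 log₁₀(3.5569) = 5.5 dB.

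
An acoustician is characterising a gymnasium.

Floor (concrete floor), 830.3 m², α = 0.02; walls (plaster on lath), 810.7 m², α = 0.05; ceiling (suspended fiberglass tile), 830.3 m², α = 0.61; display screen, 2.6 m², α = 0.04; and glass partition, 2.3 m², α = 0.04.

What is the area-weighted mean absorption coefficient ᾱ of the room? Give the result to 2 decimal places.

Total surface area S = 2476.2 m².
A = 830.3·0.02 + 810.7·0.05 + 830.3·0.61 + 2.6·0.04 + 2.3·0.04 = 563.820 sabins.
ᾱ = A/S = 0.23.

0.23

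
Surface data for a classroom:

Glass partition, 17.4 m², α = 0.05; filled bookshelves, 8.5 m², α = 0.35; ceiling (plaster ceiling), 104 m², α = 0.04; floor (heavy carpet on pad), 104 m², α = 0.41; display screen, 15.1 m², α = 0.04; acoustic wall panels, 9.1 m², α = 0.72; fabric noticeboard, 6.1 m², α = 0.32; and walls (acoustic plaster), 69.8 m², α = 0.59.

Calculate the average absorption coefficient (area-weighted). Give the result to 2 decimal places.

S = Σ Sᵢ = 17.4 + 8.5 + 104 + 104 + 15.1 + 9.1 + 6.1 + 69.8 = 334.0 m².
Σ(Sᵢαᵢ) = 17.4×0.05 + 8.5×0.35 + 104×0.04 + 104×0.41 + 15.1×0.04 + 9.1×0.72 + 6.1×0.32 + 69.8×0.59 = 100.935.
ᾱ = A/S = 0.30.

0.30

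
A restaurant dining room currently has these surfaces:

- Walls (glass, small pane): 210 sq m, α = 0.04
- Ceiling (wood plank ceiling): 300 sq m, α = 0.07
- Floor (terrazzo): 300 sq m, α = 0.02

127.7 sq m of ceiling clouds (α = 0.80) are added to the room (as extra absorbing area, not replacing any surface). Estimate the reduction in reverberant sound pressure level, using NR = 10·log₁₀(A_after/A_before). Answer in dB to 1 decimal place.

5.9 dB

Summing Sᵢαᵢ: 8.400 + 21.000 + 6.000 → A_before = 35.400 sabins.
Added absorption = 127.7 × 0.80 = 102.160 sabins.
New total A_after = 137.560 sabins.
NR = 10·log₁₀(137.560/35.400) = 5.9 dB.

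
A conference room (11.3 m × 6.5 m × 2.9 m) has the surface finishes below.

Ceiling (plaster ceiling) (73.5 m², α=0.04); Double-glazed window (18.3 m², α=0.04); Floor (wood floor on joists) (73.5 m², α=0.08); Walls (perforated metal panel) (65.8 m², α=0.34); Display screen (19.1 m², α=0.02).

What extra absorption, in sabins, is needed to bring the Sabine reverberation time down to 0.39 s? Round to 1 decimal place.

A₁ = Σ Sᵢαᵢ = 73.5×0.04 + 18.3×0.04 + 73.5×0.08 + 65.8×0.34 + 19.1×0.02 = 32.306 sabins.
Target A₂ = 0.161·213.005/0.39 = 87.933 sabins (V = 213.005 m³).
ΔA = A₂ − A₁ = 87.933 − 32.306 = 55.6 sabins.

55.6 sabins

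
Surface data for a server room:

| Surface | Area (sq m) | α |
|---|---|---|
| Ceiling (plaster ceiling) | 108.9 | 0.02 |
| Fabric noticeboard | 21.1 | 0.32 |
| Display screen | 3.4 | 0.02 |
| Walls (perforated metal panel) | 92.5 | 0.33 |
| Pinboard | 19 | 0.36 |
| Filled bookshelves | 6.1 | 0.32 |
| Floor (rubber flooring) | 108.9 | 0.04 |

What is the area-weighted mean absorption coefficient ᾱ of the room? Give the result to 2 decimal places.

Total surface area S = 359.9 sq m.
Weighted sum Σ Sα = 52.671.
ᾱ = 52.671 / 359.9 = 0.15.

0.15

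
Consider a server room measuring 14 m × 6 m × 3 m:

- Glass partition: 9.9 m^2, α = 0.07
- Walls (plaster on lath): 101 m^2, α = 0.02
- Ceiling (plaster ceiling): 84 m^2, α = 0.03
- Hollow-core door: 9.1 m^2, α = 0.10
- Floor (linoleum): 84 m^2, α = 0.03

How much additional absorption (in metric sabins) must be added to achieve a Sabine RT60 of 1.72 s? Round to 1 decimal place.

Equivalent absorption area: A₁ = 9.9·0.07 + 101·0.02 + 84·0.03 + 9.1·0.10 + 84·0.03 = 8.663 m^2.
V = 252 m³. Required absorption A₂ = 0.161 × 252 / 1.72 = 23.588 sabins.
Shortfall: 23.588 − 8.663 = 14.9 sabins.

14.9 sabins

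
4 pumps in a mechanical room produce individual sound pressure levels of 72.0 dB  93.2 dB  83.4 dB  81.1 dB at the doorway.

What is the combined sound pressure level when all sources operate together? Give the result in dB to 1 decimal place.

93.9 dB

Σ 10^(Lᵢ/10) = 2.453e+09.
Back to dB: 10·log₁₀ Σ = 93.9 dB.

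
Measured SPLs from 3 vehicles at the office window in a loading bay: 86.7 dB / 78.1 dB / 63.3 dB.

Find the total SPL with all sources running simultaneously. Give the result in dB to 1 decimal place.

Σ 10^(Lᵢ/10) = 5.344e+08.
Combined level = 10 log₁₀(5.344e+08) = 87.3 dB.

87.3 dB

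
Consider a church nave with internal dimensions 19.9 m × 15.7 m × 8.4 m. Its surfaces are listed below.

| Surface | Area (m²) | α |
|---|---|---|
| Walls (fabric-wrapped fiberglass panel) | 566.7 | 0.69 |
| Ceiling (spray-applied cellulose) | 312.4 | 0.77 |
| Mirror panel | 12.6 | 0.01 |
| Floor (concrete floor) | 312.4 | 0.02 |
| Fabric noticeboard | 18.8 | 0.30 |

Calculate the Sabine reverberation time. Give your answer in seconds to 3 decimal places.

Total absorption A = 566.7*0.69 + 312.4*0.77 + 12.6*0.01 + 312.4*0.02 + 18.8*0.30
  = 391.023 + 240.548 + 0.126 + 6.248 + 5.640 = 643.585 m² sabins.
Volume V = 19.9 × 15.7 × 8.4 = 2624.412 m³.
T = 0.161 V/A = 0.161·2624.412/643.585 = 0.657 s.

0.657 seconds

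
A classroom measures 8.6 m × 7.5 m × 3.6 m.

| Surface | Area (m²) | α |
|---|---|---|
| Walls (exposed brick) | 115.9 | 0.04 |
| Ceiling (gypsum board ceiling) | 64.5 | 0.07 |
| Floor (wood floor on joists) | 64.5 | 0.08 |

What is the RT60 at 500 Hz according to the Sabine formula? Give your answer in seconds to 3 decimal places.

A = Σ Sᵢαᵢ = 115.9*0.04 + 64.5*0.07 + 64.5*0.08 = 14.311 sabins.
Volume V = 8.6 × 7.5 × 3.6 = 232.2 m³.
Sabine: RT60 = 0.161 × 232.2 / 14.311 = 2.612 s.

2.612 s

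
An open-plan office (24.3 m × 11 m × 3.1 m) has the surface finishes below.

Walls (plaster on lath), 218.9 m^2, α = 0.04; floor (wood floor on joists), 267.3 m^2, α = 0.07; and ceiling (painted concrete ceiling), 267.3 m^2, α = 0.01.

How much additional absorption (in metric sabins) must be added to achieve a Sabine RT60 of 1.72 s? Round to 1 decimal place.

47.4 sabins

A₁ = Σ Sᵢαᵢ = 218.9*0.04 + 267.3*0.07 + 267.3*0.01 = 30.140 sabins.
For T = 1.72 s, need A₂ = 0.161·V/T = 0.161·828.63/1.72 = 77.564 sabins.
Shortfall: 77.564 − 30.140 = 47.4 sabins.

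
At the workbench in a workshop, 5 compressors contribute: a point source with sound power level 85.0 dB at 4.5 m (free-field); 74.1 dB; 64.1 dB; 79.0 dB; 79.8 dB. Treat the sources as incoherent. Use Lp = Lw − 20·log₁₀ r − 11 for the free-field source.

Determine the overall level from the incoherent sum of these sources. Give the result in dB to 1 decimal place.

83.1 dB

Source at 4.5 m: Lp = 85.0 − 20·log₁₀(4.5) − 11 = 60.9 dB.
Converting to relative power and adding: 10^(60.9/10) + 10^(74.1/10) + 10^(64.1/10) + 10^(79.0/10) + 10^(79.8/10) = 2.044e+08.
Combined level = 10 log₁₀(2.044e+08) = 83.1 dB.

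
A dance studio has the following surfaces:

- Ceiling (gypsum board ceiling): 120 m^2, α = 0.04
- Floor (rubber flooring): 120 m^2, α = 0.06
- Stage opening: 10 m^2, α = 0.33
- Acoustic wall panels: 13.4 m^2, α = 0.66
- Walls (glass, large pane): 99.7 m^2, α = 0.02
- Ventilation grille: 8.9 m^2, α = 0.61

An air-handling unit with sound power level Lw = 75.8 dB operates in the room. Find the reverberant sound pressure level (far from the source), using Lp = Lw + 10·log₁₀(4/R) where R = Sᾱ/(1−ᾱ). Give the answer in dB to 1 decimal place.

66.4 dB

A = 31.567 sabins; S = 372.0 m^2.
ᾱ = 0.0849, so room constant R = A/(1−ᾱ) = 34.496 m^2.
Lp = Lw + 10 log₁₀(4/R) = 75.8 -9.36 = 66.4 dB.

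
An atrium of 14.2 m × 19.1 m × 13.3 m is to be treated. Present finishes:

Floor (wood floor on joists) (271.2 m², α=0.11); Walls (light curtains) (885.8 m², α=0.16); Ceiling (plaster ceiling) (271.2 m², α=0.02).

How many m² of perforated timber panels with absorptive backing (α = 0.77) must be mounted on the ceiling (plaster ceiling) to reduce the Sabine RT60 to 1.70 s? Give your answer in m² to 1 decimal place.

Equivalent absorption area: A₁ = 271.2×0.11 + 885.8×0.16 + 271.2×0.02 = 176.984 m².
V = 3607.226 m³. Target absorption A₂ = 0.161 × 3607.226 / 1.70 = 341.626 sabins.
Absorption to add: 341.626 − 176.984 = 164.642 sabins.
Net gain per m²: Δα = 0.77 − 0.02 = 0.75.
Area = ΔA/Δα = 164.642/0.75 = 219.5 m².

219.5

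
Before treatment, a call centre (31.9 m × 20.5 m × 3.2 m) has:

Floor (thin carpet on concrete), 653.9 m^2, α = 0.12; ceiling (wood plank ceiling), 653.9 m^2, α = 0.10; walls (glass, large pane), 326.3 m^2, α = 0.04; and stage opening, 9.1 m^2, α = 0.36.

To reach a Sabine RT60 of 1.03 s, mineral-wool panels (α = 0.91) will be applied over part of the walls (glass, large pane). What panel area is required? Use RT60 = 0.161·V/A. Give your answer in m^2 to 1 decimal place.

Equivalent absorption area: A₁ = 653.9·0.12 + 653.9·0.10 + 326.3·0.04 + 9.1·0.36 = 160.186 m^2.
V = 2092.64 m³. Target absorption A₂ = 0.161 × 2092.64 / 1.03 = 327.102 sabins.
ΔA needed = 327.102 − 160.186 = 166.916 sabins.
Net gain per m^2: Δα = 0.91 − 0.04 = 0.87.
Panel area = 166.916 / 0.87 = 191.9 m^2.

191.9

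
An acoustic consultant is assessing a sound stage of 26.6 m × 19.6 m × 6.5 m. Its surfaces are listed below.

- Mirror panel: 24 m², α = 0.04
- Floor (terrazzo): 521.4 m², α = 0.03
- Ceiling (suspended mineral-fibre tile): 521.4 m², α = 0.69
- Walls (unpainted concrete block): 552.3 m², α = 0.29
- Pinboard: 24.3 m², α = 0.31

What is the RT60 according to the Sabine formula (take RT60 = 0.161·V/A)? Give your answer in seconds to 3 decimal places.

1.003 s

Total absorption A = 24*0.04 + 521.4*0.03 + 521.4*0.69 + 552.3*0.29 + 24.3*0.31
  = 0.960 + 15.642 + 359.766 + 160.167 + 7.533 = 544.068 m² sabins.
V = 26.6·19.6·6.5 = 3388.84 m³.
Sabine: RT60 = 0.161 × 3388.84 / 544.068 = 1.003 s.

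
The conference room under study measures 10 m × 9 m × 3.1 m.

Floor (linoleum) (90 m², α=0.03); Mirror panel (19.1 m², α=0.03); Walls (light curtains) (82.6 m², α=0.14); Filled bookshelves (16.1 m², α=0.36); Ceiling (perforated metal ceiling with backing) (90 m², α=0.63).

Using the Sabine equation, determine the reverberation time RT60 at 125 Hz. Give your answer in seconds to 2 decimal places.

A = Σ Sᵢαᵢ = 90×0.03 + 19.1×0.03 + 82.6×0.14 + 16.1×0.36 + 90×0.63 = 77.333 sabins.
V = 10·9·3.1 = 279 m³.
Sabine: RT60 = 0.161 × 279 / 77.333 = 0.58 s.

0.58 s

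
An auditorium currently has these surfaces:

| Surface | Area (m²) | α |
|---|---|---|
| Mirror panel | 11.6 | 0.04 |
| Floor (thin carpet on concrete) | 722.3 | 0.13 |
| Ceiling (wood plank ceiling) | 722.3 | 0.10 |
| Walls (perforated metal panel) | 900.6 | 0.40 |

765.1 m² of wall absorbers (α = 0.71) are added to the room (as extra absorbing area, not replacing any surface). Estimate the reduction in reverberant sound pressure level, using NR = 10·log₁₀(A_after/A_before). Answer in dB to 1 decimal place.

3.1 dB

Summing Sᵢαᵢ: 0.464 + 93.899 + 72.230 + 360.240 → A_before = 526.833 sabins.
Added absorption = 765.1 × 0.71 = 543.221 sabins.
A_after = 526.833 + 543.221 = 1070.054 sabins.
Reduction = 10 log₁₀(A_after/A_before) = 10 log₁₀(2.0311) = 3.1 dB.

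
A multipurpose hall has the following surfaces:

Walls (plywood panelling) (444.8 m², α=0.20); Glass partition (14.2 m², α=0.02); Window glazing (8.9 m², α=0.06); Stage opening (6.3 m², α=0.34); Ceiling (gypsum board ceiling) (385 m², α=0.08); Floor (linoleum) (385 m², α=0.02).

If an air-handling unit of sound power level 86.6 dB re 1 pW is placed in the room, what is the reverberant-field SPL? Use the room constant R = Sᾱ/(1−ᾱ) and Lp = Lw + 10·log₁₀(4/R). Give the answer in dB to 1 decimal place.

71.0 dB

A = 130.420 sabins; S = 1244.2 m².
ᾱ = 0.1048, so room constant R = A/(1−ᾱ) = 145.688 m².
Lp = 86.6 + 10·log₁₀(4/145.688) = 86.6 + (-15.61) = 71.0 dB.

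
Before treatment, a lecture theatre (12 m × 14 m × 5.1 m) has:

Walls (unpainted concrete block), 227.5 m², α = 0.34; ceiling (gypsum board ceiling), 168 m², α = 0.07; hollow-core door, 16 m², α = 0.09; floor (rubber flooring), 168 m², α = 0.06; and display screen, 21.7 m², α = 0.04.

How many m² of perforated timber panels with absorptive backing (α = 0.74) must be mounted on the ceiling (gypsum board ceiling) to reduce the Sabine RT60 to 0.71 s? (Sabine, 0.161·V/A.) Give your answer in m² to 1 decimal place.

Summing Sᵢαᵢ: 77.350 + 11.760 + 1.440 + 10.080 + 0.868 → A₁ = 101.498 sabins.
Required A₂ = 0.161·856.8/0.71 = 194.288 sabins.
ΔA needed = 194.288 − 101.498 = 92.790 sabins.
Net gain per m²: Δα = 0.74 − 0.07 = 0.67.
Panel area = 92.790 / 0.67 = 138.5 m².

138.5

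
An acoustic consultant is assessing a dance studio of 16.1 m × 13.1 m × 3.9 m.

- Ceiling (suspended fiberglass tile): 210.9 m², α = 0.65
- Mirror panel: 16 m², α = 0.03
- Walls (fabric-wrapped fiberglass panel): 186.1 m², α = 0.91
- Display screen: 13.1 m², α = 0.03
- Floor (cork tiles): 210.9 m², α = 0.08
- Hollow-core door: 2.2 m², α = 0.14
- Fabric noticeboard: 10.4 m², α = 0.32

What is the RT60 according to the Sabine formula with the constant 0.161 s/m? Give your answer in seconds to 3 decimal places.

A = Σ Sᵢαᵢ = 210.9*0.65 + 16*0.03 + 186.1*0.91 + 13.1*0.03 + 210.9*0.08 + 2.2*0.14 + 10.4*0.32 = 327.817 sabins.
Volume V = 16.1 × 13.1 × 3.9 = 822.549 m³.
RT60 = 0.161 · V / A = 0.161 × 822.549 / 327.817 = 0.404 s.

0.404 s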